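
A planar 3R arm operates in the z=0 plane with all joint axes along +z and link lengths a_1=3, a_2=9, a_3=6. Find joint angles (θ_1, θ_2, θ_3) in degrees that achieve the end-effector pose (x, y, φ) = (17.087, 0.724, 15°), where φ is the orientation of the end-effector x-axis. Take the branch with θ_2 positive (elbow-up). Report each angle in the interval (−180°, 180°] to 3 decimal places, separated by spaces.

-38.399 45.000 8.400

wrist centre = target − a_3·(cos φ, sin φ) = (11.2914, -0.8289)
cos θ_2 = (128.1838−3²−9²)/(2·3·9) = 0.7071; θ_2 = 44.9999° (elbow-up)
β = atan2(-0.8289,11.2914) = -4.1986°; ψ = atan2(6.3640,9.3640) = 34.2008°
θ_1 = β − ψ = -38.3994°
θ_3 = φ − θ_1 − θ_2 = 8.3995° (wrapped to (-180°,180°])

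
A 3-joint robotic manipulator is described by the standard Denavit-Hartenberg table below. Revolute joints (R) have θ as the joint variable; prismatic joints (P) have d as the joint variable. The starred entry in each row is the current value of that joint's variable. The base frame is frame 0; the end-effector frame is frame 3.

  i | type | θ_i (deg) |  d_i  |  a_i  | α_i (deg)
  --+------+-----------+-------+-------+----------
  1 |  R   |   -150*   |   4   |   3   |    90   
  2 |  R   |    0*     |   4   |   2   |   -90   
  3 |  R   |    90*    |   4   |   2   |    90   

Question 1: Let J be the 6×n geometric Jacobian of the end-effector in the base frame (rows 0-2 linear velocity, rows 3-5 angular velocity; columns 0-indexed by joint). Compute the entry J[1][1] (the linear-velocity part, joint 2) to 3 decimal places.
axis z_1 = (-0.5000,0.8660,0.0000); lever o_n−o_1 = (-2.7321,0.7321,4.0000)
cross product → J_v[:, 1] = (3.4641,2.0000,2.0000)
J_ω[:, 1] = z_1
entry J[1][1] = 2.0000

2.000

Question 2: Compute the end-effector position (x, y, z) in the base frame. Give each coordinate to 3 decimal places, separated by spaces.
after link 1: o_1 = (-2.5981, -1.5000, 4.0000)
after link 2: o_2 = (-6.3301, 0.9641, 4.0000)
after link 3: o_3 = (-5.3301, -0.7679, 8.0000)

-5.330 -0.768 8.000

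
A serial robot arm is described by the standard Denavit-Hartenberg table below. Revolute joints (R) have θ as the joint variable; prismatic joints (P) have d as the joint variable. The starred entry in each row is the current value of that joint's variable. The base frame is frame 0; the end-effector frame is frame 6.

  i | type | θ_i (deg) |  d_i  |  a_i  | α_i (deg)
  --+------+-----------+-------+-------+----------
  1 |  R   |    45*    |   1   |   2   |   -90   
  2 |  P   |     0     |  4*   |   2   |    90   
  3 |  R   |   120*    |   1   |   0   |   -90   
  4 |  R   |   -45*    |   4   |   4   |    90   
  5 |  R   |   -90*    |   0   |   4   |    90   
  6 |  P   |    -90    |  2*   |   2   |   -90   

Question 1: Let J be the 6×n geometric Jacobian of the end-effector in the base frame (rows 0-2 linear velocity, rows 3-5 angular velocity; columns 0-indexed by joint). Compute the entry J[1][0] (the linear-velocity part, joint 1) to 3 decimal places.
-2.732

axis z_0 = ẑ; lever o_n−o_0 = (-2.7321,6.3889,2.0000)
cross product → J_v[:, 0] = (-6.3889,-2.7321,0.0000)
J_ω[:, 0] = z_0
entry J[1][0] = -2.7321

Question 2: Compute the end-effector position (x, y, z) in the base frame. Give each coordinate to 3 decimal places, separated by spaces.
after link 1: o_1 = (1.4142, 1.4142, 1.0000)
after link 2: o_2 = (0.0000, 5.6569, 1.0000)
after link 3: o_3 = (0.0000, 5.6569, 2.0000)
after link 4: o_4 = (-3.7673, 2.5252, 4.8284)
after link 5: o_5 = (-2.7321, 6.3889, 4.8284)
after link 6: o_6 = (-2.7321, 6.3889, 2.0000)

-2.732 6.389 2.000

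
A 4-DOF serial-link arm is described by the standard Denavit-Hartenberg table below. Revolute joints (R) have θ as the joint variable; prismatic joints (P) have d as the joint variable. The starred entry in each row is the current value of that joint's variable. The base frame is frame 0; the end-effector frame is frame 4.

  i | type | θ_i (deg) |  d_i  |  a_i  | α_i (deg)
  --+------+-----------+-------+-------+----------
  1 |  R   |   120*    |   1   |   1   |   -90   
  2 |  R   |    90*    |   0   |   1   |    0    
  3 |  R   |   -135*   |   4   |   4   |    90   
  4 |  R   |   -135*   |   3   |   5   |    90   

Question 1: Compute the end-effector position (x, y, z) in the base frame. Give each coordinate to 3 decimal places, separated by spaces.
-0.006 -0.919 2.450

after link 1: o_1 = (-0.5000, 0.8660, 1.0000)
after link 2: o_2 = (-0.5000, 0.8660, 0.0000)
after link 3: o_3 = (-5.3783, 1.3155, 2.8284)
after link 4: o_4 = (-0.0058, -0.9189, 2.4497)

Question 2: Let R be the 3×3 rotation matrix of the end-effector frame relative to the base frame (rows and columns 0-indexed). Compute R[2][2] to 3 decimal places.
End-effector z-axis (col 2 of R) = (-0.3624,-0.7866,-0.5000)
R[2][2] = -0.5000

-0.500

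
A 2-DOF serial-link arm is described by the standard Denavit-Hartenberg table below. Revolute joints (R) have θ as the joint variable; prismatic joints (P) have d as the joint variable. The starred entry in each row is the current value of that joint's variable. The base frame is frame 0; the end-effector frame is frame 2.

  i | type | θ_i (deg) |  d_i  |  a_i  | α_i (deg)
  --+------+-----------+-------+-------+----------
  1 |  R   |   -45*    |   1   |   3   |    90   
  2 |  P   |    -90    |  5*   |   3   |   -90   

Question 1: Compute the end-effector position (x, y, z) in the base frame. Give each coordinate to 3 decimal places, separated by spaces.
-1.414 -5.657 -2.000

after link 1: o_1 = (2.1213, -2.1213, 1.0000)
after link 2: o_2 = (-1.4142, -5.6569, -2.0000)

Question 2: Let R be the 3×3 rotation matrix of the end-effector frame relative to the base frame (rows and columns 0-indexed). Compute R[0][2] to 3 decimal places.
End-effector z-axis (col 2 of R) = (0.7071,-0.7071,0.0000)
R[0][2] = 0.7071

0.707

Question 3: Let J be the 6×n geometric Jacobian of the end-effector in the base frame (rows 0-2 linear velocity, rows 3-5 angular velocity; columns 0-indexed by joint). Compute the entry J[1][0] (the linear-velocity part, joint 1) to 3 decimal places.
axis z_0 = ẑ; lever o_n−o_0 = (-1.4142,-5.6569,-2.0000)
cross product → J_v[:, 0] = (5.6569,-1.4142,0.0000)
J_ω[:, 0] = z_0
entry J[1][0] = -1.4142

-1.414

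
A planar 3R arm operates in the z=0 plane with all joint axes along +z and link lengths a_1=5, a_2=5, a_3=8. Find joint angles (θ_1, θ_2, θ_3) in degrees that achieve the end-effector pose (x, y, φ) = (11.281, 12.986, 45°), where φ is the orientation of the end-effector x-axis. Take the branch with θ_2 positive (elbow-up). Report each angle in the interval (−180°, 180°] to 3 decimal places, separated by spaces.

wrist centre = target − a_3·(cos φ, sin φ) = (5.6241, 7.3291)
cos θ_2 = (85.3474−5²−5²)/(2·5·5) = 0.7069; θ_2 = 45.0129° (elbow-up)
β = atan2(7.3291,5.6241) = 52.4986°; ψ = atan2(3.5363,8.5347) = 22.5064°
θ_1 = β − ψ = 29.9921°
θ_3 = φ − θ_1 − θ_2 = -30.0050° (wrapped to (-180°,180°])

29.992 45.013 -30.005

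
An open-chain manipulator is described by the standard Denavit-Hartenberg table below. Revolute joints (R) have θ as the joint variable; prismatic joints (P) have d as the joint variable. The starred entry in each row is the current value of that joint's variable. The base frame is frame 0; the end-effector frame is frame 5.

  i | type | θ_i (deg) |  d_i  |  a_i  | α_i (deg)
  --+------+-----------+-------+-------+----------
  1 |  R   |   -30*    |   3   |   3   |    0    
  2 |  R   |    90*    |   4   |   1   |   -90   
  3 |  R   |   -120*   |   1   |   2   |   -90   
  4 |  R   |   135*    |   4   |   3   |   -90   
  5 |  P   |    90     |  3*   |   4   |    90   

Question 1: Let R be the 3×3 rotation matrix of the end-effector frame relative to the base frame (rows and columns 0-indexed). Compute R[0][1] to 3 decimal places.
-0.436

End-effector y-axis (col 1 of R) = (-0.4356,0.6597,-0.6124)
R[0][1] = -0.4356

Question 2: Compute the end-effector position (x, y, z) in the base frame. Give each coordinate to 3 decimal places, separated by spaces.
after link 1: o_1 = (2.5981, -1.5000, 3.0000)
after link 2: o_2 = (3.0981, -0.6340, 7.0000)
after link 3: o_3 = (1.7321, -1.0000, 8.7321)
after link 4: o_4 = (5.8315, 1.8579, 8.8949)
after link 5: o_5 = (2.7927, 0.8371, 5.0578)

2.793 0.837 5.058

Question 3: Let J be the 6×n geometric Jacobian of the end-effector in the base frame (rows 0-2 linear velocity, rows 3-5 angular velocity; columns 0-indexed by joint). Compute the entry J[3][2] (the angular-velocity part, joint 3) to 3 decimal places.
-0.866

axis z_2 = (-0.8660,0.5000,0.0000); lever o_n−o_2 = (-0.3054,1.4711,-1.9422)
cross product → J_v[:, 2] = (-0.9711,-1.6820,-1.1213)
J_ω[:, 2] = z_2
entry J[3][2] = -0.8660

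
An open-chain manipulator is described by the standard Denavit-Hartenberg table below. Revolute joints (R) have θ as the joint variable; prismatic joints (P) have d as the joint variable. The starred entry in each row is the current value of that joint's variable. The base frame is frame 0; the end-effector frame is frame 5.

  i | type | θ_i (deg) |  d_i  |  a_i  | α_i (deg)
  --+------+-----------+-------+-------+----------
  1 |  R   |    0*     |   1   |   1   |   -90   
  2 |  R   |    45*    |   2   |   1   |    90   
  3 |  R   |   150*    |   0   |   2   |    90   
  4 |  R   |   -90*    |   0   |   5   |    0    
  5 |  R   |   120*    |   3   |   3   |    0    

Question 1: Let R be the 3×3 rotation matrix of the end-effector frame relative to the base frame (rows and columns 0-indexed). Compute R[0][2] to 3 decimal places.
0.354

End-effector z-axis (col 2 of R) = (0.3536,0.8660,-0.3536)
R[0][2] = 0.3536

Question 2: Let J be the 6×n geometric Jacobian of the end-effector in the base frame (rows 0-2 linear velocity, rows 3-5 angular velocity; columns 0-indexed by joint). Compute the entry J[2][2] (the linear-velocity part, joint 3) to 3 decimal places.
axis z_2 = (0.7071,0.0000,0.7071); lever o_n−o_2 = (-4.2299,4.8971,-0.7198)
cross product → J_v[:, 2] = (-3.4628,-2.4821,3.4628)
J_ω[:, 2] = z_2
entry J[2][2] = 3.4628

3.463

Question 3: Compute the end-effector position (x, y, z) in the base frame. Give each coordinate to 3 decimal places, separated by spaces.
-2.523 6.897 -0.427

after link 1: o_1 = (1.0000, 0.0000, 1.0000)
after link 2: o_2 = (1.7071, 2.0000, 0.2929)
after link 3: o_3 = (0.4824, 3.0000, 1.5176)
after link 4: o_4 = (-3.0532, 3.0000, -2.0179)
after link 5: o_5 = (-2.5228, 6.8971, -0.4269)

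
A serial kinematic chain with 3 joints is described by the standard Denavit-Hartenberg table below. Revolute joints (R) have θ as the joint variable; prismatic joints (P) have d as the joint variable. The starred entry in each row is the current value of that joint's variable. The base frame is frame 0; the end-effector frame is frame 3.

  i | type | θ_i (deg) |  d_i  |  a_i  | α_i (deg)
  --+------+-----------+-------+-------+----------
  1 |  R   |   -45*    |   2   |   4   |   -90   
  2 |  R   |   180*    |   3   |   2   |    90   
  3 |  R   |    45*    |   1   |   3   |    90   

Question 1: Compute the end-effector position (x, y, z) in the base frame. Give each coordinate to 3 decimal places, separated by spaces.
3.536 3.707 1.000

after link 1: o_1 = (2.8284, -2.8284, 2.0000)
after link 2: o_2 = (3.5355, 0.7071, 2.0000)
after link 3: o_3 = (3.5355, 3.7071, 1.0000)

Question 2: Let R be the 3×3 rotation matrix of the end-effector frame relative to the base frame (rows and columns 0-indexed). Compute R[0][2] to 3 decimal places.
-1.000

End-effector z-axis (col 2 of R) = (-1.0000,-0.0000,-0.0000)
R[0][2] = -1.0000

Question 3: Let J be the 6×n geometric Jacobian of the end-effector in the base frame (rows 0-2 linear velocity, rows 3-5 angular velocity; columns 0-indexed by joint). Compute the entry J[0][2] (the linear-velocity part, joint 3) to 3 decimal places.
axis z_2 = (0.0000,0.0000,-1.0000); lever o_n−o_2 = (-0.0000,3.0000,-1.0000)
cross product → J_v[:, 2] = (3.0000,0.0000,0.0000)
J_ω[:, 2] = z_2
entry J[0][2] = 3.0000

3.000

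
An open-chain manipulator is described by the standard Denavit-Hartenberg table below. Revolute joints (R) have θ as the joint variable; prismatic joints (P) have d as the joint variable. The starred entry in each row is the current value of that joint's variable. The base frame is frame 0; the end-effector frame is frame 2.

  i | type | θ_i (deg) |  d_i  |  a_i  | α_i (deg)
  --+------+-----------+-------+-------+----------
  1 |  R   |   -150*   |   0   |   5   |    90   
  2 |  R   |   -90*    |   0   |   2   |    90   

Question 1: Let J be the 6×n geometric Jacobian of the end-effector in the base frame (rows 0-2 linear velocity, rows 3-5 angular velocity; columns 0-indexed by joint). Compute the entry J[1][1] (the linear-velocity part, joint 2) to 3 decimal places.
axis z_1 = (-0.5000,0.8660,0.0000); lever o_n−o_1 = (0.0000,0.0000,-2.0000)
cross product → J_v[:, 1] = (-1.7321,-1.0000,-0.0000)
J_ω[:, 1] = z_1
entry J[1][1] = -1.0000

-1.000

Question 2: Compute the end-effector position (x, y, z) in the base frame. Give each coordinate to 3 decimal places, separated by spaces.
-4.330 -2.500 -2.000

after link 1: o_1 = (-4.3301, -2.5000, 0.0000)
after link 2: o_2 = (-4.3301, -2.5000, -2.0000)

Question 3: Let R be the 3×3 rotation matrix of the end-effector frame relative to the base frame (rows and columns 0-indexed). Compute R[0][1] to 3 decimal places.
End-effector y-axis (col 1 of R) = (-0.5000,0.8660,0.0000)
R[0][1] = -0.5000

-0.500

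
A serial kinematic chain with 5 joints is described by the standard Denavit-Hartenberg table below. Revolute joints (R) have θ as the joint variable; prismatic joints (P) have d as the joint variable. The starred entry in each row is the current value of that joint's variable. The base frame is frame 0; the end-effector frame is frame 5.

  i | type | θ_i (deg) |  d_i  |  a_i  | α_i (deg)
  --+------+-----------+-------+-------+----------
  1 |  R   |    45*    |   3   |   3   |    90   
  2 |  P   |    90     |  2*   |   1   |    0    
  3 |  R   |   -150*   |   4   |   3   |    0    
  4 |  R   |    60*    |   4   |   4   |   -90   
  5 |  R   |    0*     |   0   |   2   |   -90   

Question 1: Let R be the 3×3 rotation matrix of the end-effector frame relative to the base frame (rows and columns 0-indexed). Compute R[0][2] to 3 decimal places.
-0.707

End-effector z-axis (col 2 of R) = (-0.7071,0.7071,0.0000)
R[0][2] = -0.7071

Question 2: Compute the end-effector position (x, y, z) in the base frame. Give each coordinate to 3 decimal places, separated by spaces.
after link 1: o_1 = (2.1213, 2.1213, 3.0000)
after link 2: o_2 = (3.5355, 0.7071, 4.0000)
after link 3: o_3 = (7.4246, -1.0607, 1.4019)
after link 4: o_4 = (13.0815, -1.0607, 1.4019)
after link 5: o_5 = (14.4957, 0.3536, 1.4019)

14.496 0.354 1.402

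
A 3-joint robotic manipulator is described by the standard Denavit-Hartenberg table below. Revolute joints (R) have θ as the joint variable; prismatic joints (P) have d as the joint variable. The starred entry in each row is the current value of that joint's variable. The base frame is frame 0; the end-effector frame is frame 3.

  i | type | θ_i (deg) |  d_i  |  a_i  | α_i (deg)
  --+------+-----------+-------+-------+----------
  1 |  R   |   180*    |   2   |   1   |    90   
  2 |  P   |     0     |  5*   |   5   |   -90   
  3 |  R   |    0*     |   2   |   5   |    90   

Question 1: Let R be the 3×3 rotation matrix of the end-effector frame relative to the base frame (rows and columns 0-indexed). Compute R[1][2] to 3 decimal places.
1.000

End-effector z-axis (col 2 of R) = (0.0000,1.0000,0.0000)
R[1][2] = 1.0000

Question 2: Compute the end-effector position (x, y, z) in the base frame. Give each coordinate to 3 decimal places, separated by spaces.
after link 1: o_1 = (-1.0000, 0.0000, 2.0000)
after link 2: o_2 = (-6.0000, 5.0000, 2.0000)
after link 3: o_3 = (-11.0000, 5.0000, 4.0000)

-11.000 5.000 4.000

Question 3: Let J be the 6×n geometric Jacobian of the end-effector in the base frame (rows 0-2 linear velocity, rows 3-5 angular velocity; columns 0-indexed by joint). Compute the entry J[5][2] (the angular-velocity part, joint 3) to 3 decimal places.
1.000

axis z_2 = (0.0000,0.0000,1.0000); lever o_n−o_2 = (-5.0000,0.0000,2.0000)
cross product → J_v[:, 2] = (-0.0000,-5.0000,0.0000)
J_ω[:, 2] = z_2
entry J[5][2] = 1.0000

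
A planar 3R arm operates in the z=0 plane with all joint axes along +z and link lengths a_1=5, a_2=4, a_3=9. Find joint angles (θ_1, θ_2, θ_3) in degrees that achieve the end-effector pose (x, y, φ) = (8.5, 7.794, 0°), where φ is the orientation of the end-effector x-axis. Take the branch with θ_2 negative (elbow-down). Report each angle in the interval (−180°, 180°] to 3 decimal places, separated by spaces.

wrist centre = target − a_3·(cos φ, sin φ) = (-0.5000, 7.7940)
cos θ_2 = (60.9964−5²−4²)/(2·5·4) = 0.4999; θ_2 = -60.0059° (elbow-down)
β = atan2(7.7940,-0.5000) = 93.6706°; ψ = atan2(-3.4643,6.9996) = -26.3320°
θ_1 = β − ψ = 120.0026°
θ_3 = φ − θ_1 − θ_2 = -59.9967° (wrapped to (-180°,180°])

120.003 -60.006 -59.997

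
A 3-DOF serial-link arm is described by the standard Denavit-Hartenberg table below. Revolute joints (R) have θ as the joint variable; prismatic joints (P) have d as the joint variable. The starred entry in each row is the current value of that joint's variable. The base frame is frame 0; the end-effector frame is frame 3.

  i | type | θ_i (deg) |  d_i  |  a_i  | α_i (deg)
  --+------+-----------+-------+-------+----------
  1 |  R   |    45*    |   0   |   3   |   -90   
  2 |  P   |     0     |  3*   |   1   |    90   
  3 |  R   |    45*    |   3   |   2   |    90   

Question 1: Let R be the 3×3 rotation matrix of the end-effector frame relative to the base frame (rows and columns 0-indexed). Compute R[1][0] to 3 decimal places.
End-effector x-axis (col 0 of R) = (0.0000,1.0000,0.0000)
R[1][0] = 1.0000

1.000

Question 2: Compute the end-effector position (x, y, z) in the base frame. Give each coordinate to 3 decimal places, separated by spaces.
0.707 6.950 3.000

after link 1: o_1 = (2.1213, 2.1213, 0.0000)
after link 2: o_2 = (0.7071, 4.9497, 0.0000)
after link 3: o_3 = (0.7071, 6.9497, 3.0000)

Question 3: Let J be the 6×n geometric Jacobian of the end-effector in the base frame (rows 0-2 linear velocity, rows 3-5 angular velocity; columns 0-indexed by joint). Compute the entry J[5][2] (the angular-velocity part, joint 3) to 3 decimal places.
1.000

axis z_2 = (0.0000,0.0000,1.0000); lever o_n−o_2 = (0.0000,2.0000,3.0000)
cross product → J_v[:, 2] = (-2.0000,0.0000,0.0000)
J_ω[:, 2] = z_2
entry J[5][2] = 1.0000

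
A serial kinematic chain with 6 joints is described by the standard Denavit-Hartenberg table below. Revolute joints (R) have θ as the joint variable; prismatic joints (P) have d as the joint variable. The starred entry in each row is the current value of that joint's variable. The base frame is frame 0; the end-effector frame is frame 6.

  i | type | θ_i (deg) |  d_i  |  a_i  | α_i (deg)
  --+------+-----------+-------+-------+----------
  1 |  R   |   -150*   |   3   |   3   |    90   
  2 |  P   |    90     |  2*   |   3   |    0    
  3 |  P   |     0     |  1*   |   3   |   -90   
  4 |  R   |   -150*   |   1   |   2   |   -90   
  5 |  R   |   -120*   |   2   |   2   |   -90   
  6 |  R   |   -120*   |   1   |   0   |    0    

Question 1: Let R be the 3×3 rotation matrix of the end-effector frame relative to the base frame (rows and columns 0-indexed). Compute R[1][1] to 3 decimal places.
End-effector y-axis (col 1 of R) = (0.5413,0.5625,0.6250)
R[1][1] = 0.5625

0.562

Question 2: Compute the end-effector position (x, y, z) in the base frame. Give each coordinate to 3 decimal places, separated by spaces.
after link 1: o_1 = (-2.5981, -1.5000, 3.0000)
after link 2: o_2 = (-3.5981, 0.2321, 6.0000)
after link 3: o_3 = (-4.0981, 1.0981, 9.0000)
after link 4: o_4 = (-3.7321, 2.4641, 7.2679)
after link 5: o_5 = (-2.8481, 4.3971, 9.1340)
after link 6: o_6 = (-2.6316, 5.0221, 8.3840)

-2.632 5.022 8.384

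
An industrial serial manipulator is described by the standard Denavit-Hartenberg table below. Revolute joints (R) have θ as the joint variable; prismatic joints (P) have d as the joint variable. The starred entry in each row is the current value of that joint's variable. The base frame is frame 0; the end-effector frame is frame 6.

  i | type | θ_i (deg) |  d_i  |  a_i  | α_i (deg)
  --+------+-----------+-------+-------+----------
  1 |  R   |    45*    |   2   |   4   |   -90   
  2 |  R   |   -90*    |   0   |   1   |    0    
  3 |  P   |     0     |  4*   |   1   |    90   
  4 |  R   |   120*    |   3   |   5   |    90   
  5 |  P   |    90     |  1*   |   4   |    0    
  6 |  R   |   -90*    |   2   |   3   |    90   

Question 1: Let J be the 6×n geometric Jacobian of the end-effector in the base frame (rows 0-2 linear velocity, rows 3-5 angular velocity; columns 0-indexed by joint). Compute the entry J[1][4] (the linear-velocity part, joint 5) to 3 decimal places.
0.354

prismatic axis z_4 = (-0.3536,0.3536,0.8660)
J_v[:, 4] = z_4; J_ω[:, 4] = (0,0,0)
entry J[1][4] = 0.3536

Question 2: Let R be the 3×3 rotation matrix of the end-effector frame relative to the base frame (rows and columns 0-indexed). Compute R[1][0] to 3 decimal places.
0.612

End-effector x-axis (col 0 of R) = (-0.6124,0.6124,-0.5000)
R[1][0] = 0.6124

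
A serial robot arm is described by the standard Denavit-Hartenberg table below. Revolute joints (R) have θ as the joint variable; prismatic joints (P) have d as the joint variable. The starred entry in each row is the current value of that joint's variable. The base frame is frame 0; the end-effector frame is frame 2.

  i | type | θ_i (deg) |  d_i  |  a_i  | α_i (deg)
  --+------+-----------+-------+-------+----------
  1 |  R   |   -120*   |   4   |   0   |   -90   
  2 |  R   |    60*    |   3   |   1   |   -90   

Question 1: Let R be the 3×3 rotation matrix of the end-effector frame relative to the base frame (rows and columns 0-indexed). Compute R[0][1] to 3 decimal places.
-0.866

End-effector y-axis (col 1 of R) = (-0.8660,0.5000,-0.0000)
R[0][1] = -0.8660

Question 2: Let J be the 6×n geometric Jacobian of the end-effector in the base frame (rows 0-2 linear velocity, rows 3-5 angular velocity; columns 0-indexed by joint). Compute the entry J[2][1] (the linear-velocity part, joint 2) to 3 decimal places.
-0.500

axis z_1 = (0.8660,-0.5000,0.0000); lever o_n−o_1 = (2.3481,-1.9330,-0.8660)
cross product → J_v[:, 1] = (0.4330,0.7500,-0.5000)
J_ω[:, 1] = z_1
entry J[2][1] = -0.5000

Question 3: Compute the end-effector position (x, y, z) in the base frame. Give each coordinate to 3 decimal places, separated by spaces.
2.348 -1.933 3.134

after link 1: o_1 = (0.0000, 0.0000, 4.0000)
after link 2: o_2 = (2.3481, -1.9330, 3.1340)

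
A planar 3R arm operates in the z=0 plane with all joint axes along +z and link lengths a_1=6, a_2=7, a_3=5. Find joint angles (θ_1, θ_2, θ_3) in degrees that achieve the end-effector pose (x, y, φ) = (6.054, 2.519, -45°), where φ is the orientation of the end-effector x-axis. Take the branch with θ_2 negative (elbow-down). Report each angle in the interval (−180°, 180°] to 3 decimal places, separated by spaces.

wrist centre = target − a_3·(cos φ, sin φ) = (2.5185, 6.0545)
cos θ_2 = (43.0001−6²−7²)/(2·6·7) = -0.5000; θ_2 = -120.0000° (elbow-down)
β = atan2(6.0545,2.5185) = 67.4145°; ψ = atan2(-6.0622,2.5000) = -67.5891°
θ_1 = β − ψ = 135.0035°
θ_3 = φ − θ_1 − θ_2 = -60.0036° (wrapped to (-180°,180°])

135.004 -120.000 -60.004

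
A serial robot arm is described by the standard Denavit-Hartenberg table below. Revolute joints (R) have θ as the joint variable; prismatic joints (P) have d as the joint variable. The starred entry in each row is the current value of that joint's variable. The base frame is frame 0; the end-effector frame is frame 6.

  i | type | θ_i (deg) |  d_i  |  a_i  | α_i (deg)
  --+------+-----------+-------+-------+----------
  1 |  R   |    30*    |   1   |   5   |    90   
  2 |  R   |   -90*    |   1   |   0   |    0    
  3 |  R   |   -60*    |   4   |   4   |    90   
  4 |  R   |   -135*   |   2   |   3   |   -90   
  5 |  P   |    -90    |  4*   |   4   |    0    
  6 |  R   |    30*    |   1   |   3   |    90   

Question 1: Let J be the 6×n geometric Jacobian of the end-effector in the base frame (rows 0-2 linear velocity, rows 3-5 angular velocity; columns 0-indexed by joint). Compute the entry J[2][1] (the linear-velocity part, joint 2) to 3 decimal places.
-8.069

axis z_1 = (0.5000,-0.8660,0.0000); lever o_n−o_1 = (-7.8470,-2.5473,5.2694)
cross product → J_v[:, 1] = (-4.5634,-2.6347,-8.0693)
J_ω[:, 1] = z_1
entry J[2][1] = -8.0693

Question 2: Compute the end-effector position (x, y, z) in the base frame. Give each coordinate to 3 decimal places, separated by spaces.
-3.517 -0.047 6.269

after link 1: o_1 = (4.3301, 2.5000, 1.0000)
after link 2: o_2 = (4.8301, 1.6340, 1.0000)
after link 3: o_3 = (3.8301, -3.5622, -1.0000)
after link 4: o_4 = (3.4944, -1.3065, 1.7927)
after link 5: o_5 = (-1.7732, -1.0818, 3.8426)
after link 6: o_6 = (-3.5169, -0.0473, 6.2694)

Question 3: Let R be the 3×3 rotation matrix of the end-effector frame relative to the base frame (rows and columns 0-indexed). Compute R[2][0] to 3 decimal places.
End-effector x-axis (col 0 of R) = (-0.2866,0.2428,0.9268)
R[2][0] = 0.9268

0.927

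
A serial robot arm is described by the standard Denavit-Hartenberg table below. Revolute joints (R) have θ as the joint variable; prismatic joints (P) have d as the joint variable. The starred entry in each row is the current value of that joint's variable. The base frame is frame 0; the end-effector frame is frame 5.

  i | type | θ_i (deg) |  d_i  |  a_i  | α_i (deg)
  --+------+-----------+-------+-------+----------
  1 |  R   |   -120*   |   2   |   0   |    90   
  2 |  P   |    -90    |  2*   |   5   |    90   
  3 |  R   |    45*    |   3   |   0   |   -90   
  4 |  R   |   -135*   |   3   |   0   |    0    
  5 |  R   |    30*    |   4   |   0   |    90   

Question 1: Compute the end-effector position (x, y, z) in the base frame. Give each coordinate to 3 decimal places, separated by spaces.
after link 1: o_1 = (0.0000, 0.0000, 2.0000)
after link 2: o_2 = (-1.7321, 1.0000, -3.0000)
after link 3: o_3 = (-0.2321, 3.5981, -3.0000)
after link 4: o_4 = (-2.0692, 4.6587, -0.8787)
after link 5: o_5 = (-4.5187, 6.0729, 1.9497)

-4.519 6.073 1.950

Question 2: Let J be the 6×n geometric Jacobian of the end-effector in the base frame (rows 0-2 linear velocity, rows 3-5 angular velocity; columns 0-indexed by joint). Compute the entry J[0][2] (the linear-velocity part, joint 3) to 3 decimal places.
axis z_2 = (0.5000,0.8660,-0.0000); lever o_n−o_2 = (-2.7866,5.0729,4.9497)
cross product → J_v[:, 2] = (4.2866,-2.4749,4.9497)
J_ω[:, 2] = z_2
entry J[0][2] = 4.2866

4.287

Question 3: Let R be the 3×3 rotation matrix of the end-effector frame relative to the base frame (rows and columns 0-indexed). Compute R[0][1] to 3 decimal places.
-0.612

End-effector y-axis (col 1 of R) = (-0.6124,0.3536,0.7071)
R[0][1] = -0.6124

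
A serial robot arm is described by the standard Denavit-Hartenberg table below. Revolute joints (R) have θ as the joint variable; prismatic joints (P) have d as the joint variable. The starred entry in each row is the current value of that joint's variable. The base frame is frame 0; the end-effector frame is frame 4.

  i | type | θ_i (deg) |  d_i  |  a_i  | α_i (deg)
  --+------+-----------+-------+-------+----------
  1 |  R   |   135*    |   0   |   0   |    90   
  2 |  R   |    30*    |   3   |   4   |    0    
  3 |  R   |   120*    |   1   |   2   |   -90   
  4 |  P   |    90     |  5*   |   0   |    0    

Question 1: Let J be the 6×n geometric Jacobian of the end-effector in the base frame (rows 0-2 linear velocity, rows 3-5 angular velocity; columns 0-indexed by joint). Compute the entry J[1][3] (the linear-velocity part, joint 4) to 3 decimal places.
-0.354

prismatic axis z_3 = (0.3536,-0.3536,-0.8660)
J_v[:, 3] = z_3; J_ω[:, 3] = (0,0,0)
entry J[1][3] = -0.3536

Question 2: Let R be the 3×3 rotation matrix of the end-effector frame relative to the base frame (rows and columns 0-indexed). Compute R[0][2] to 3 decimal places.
End-effector z-axis (col 2 of R) = (0.3536,-0.3536,-0.8660)
R[0][2] = 0.3536

0.354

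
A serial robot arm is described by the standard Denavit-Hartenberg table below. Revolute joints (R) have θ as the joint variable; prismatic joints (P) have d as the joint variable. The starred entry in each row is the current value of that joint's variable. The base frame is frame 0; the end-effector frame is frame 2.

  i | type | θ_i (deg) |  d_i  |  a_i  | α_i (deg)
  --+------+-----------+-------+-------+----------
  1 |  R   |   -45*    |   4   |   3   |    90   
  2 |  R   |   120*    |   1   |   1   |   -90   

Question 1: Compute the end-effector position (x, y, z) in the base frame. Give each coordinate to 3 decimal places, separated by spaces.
1.061 -2.475 4.866

after link 1: o_1 = (2.1213, -2.1213, 4.0000)
after link 2: o_2 = (1.0607, -2.4749, 4.8660)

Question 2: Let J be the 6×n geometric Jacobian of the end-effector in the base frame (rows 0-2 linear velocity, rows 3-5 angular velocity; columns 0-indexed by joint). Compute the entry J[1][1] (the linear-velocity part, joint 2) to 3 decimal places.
0.612

axis z_1 = (-0.7071,-0.7071,0.0000); lever o_n−o_1 = (-1.0607,-0.3536,0.8660)
cross product → J_v[:, 1] = (-0.6124,0.6124,-0.5000)
J_ω[:, 1] = z_1
entry J[1][1] = 0.6124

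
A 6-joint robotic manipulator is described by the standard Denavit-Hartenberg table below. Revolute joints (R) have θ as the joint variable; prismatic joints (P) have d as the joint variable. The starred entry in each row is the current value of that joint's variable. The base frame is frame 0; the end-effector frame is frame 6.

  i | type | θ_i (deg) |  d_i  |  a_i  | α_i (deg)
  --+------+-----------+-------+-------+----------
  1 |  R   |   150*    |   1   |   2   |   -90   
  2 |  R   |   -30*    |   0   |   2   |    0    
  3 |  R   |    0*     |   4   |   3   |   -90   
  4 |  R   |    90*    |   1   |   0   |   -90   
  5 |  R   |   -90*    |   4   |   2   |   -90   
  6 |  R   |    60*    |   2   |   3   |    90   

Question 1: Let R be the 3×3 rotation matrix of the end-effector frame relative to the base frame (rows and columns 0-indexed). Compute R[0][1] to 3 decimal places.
End-effector y-axis (col 1 of R) = (0.5000,0.8660,-0.0000)
R[0][1] = 0.5000

0.500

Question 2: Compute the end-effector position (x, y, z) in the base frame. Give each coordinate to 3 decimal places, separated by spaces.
-7.379 1.951 -1.098

after link 1: o_1 = (-1.7321, 1.0000, 1.0000)
after link 2: o_2 = (-3.2321, 1.8660, 2.0000)
after link 3: o_3 = (-7.4821, -0.2990, 3.5000)
after link 4: o_4 = (-7.9151, -0.0490, 2.6340)
after link 5: o_5 = (-5.7811, -1.2811, -1.0981)
after link 6: o_6 = (-7.3792, 1.9510, -1.0981)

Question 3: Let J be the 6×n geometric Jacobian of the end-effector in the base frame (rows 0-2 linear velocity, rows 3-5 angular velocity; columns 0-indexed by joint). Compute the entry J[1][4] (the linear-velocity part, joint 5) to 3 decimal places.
axis z_4 = (0.7500,-0.4330,-0.5000); lever o_n−o_4 = (0.5359,2.0000,-3.7321)
cross product → J_v[:, 4] = (2.6160,2.5311,1.7321)
J_ω[:, 4] = z_4
entry J[1][4] = 2.5311

2.531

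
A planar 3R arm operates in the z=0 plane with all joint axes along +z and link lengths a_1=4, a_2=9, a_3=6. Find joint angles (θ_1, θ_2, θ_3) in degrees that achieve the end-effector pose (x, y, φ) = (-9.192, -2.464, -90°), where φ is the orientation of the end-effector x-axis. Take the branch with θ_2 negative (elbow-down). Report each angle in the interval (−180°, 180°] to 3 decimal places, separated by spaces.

wrist centre = target − a_3·(cos φ, sin φ) = (-9.1920, 3.5360)
cos θ_2 = (96.9962−4²−9²)/(2·4·9) = -0.0001; θ_2 = -90.0031° (elbow-down)
β = atan2(3.5360,-9.1920) = 158.9591°; ψ = atan2(-9.0000,3.9995) = -66.0401°
θ_1 = β − ψ = 224.9992°
θ_3 = φ − θ_1 − θ_2 = 135.0038° (wrapped to (-180°,180°])

-135.001 -90.003 135.004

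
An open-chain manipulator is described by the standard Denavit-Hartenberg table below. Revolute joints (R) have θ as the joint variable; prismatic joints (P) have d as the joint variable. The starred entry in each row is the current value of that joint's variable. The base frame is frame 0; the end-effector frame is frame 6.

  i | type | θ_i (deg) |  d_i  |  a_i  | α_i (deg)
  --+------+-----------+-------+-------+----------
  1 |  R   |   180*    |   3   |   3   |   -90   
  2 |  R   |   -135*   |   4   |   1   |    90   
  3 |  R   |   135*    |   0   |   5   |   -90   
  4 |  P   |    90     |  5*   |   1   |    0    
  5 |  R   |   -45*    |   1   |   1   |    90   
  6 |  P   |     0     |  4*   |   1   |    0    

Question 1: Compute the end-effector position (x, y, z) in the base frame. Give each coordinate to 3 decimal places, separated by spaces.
-9.621 -6.293 -4.207

after link 1: o_1 = (-3.0000, 0.0000, 3.0000)
after link 2: o_2 = (-2.2929, -4.0000, 3.7071)
after link 3: o_3 = (-4.7929, -7.5355, 1.2071)
after link 4: o_4 = (-8.0000, -4.0000, -0.5858)
after link 5: o_5 = (-9.3536, -3.7929, -0.9393)
after link 6: o_6 = (-9.6213, -6.2929, -4.2071)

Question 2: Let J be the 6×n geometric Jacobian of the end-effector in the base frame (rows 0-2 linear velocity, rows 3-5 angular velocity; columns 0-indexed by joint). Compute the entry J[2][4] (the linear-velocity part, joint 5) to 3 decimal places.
axis z_4 = (-0.5000,0.7071,-0.5000); lever o_n−o_4 = (-1.6213,-2.2929,-3.6213)
cross product → J_v[:, 4] = (-3.7071,-1.0000,2.2929)
J_ω[:, 4] = z_4
entry J[2][4] = 2.2929

2.293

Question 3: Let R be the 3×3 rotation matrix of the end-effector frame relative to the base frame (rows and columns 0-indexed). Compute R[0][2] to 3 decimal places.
0.146

End-effector z-axis (col 2 of R) = (0.1464,-0.5000,-0.8536)
R[0][2] = 0.1464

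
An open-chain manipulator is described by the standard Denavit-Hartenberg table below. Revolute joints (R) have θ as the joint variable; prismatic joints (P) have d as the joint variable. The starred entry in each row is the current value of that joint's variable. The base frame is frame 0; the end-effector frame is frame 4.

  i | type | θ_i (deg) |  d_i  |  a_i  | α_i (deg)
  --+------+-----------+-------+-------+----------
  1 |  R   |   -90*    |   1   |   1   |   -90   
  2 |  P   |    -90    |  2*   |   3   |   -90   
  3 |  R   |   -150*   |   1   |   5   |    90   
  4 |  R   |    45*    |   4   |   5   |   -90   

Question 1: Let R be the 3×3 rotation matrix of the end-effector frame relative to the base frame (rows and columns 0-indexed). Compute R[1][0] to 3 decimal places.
End-effector x-axis (col 0 of R) = (0.3536,-0.7071,-0.6124)
R[1][0] = -0.7071

-0.707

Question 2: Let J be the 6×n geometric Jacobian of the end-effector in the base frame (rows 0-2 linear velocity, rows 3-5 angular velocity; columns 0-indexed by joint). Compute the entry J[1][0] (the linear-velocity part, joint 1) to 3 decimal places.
axis z_0 = ẑ; lever o_n−o_0 = (2.8037,-5.5355,-5.3920)
cross product → J_v[:, 0] = (5.5355,2.8037,-0.0000)
J_ω[:, 0] = z_0
entry J[1][0] = 2.8037

2.804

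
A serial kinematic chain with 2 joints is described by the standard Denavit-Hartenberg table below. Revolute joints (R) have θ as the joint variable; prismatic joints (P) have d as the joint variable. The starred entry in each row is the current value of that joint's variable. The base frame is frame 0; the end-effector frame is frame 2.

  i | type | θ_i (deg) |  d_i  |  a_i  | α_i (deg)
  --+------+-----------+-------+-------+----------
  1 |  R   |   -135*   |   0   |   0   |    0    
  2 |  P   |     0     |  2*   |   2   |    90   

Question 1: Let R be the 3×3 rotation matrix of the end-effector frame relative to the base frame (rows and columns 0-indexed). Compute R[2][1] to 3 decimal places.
End-effector y-axis (col 1 of R) = (0.0000,-0.0000,1.0000)
R[2][1] = 1.0000

1.000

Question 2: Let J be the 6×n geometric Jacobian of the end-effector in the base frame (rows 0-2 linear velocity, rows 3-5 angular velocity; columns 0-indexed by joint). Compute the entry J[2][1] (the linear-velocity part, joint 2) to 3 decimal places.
1.000

prismatic axis z_1 = (0.0000,0.0000,1.0000)
J_v[:, 1] = z_1; J_ω[:, 1] = (0,0,0)
entry J[2][1] = 1.0000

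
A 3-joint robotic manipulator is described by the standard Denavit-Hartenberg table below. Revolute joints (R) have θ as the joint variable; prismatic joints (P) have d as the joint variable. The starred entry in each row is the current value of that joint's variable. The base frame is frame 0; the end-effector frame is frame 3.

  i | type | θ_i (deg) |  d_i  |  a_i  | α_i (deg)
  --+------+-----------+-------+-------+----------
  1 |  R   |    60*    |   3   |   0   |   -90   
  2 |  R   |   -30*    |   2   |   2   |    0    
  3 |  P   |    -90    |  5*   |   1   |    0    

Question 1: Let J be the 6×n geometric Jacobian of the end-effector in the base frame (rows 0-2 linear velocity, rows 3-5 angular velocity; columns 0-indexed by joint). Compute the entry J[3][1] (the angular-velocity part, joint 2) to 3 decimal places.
axis z_1 = (-0.8660,0.5000,0.0000); lever o_n−o_1 = (-5.4462,4.5670,1.8660)
cross product → J_v[:, 1] = (0.9330,1.6160,-1.2321)
J_ω[:, 1] = z_1
entry J[3][1] = -0.8660

-0.866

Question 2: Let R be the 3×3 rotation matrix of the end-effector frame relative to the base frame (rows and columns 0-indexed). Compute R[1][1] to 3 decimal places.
End-effector y-axis (col 1 of R) = (0.4330,0.7500,0.5000)
R[1][1] = 0.7500

0.750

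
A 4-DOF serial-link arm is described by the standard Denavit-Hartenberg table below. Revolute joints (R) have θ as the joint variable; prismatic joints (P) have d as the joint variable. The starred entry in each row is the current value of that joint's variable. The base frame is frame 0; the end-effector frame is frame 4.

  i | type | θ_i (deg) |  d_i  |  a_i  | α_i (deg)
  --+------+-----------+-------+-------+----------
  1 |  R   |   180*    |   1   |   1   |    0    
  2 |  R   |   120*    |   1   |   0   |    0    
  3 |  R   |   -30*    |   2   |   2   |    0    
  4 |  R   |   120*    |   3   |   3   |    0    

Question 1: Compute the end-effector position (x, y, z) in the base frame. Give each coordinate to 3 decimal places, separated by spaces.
1.598 -0.500 7.000

after link 1: o_1 = (-1.0000, 0.0000, 1.0000)
after link 2: o_2 = (-1.0000, 0.0000, 2.0000)
after link 3: o_3 = (-1.0000, -2.0000, 4.0000)
after link 4: o_4 = (1.5981, -0.5000, 7.0000)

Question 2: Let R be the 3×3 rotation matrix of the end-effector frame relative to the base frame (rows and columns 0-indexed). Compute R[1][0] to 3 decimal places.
End-effector x-axis (col 0 of R) = (0.8660,0.5000,0.0000)
R[1][0] = 0.5000

0.500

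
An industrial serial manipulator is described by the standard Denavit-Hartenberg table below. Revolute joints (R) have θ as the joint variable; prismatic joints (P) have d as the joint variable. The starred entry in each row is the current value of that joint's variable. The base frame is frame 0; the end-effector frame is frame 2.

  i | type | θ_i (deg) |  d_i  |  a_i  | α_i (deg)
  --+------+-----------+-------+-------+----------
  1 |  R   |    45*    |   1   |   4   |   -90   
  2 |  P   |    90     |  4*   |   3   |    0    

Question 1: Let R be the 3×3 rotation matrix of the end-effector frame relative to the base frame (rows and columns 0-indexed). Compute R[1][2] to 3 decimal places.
0.707

End-effector z-axis (col 2 of R) = (-0.7071,0.7071,0.0000)
R[1][2] = 0.7071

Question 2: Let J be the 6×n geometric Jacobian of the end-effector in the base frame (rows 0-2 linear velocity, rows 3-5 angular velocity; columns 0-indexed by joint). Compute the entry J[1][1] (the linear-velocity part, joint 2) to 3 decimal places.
0.707

prismatic axis z_1 = (-0.7071,0.7071,0.0000)
J_v[:, 1] = z_1; J_ω[:, 1] = (0,0,0)
entry J[1][1] = 0.7071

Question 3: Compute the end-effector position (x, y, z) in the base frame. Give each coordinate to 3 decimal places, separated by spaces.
after link 1: o_1 = (2.8284, 2.8284, 1.0000)
after link 2: o_2 = (0.0000, 5.6569, -2.0000)

0.000 5.657 -2.000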